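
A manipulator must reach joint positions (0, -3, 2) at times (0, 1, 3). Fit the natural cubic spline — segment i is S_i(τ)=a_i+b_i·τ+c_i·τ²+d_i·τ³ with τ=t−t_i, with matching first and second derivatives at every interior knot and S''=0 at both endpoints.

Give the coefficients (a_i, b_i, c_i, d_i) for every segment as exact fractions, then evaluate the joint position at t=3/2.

  seg 0: a=0 b=-47/12 c=0 d=11/12
  seg 1: a=-3 b=-7/6 c=11/4 d=-11/24
S(3/2) = -189/64

Δ: Δ0=-3, Δ1=5/2
row 1: diag=6, rhs=33; c'=1/3, d'=11/2
back: M1=11/2
M: M0=0, M1=11/2, M2=0
seg 0: a=0, c=M0/2=0, d=(M1−M0)/(6·1)=11/12, b=Δ0−h0·(2M0+M1)/6=-47/12
seg 1: a=-3, c=M1/2=11/4, d=(M2−M1)/(6·2)=-11/24, b=Δ1−h1·(2M1+M2)/6=-7/6
t_q=3/2 → seg 1, τ=1/2; S=-3+-7/6·τ+11/4·τ²+-11/24·τ³=-189/64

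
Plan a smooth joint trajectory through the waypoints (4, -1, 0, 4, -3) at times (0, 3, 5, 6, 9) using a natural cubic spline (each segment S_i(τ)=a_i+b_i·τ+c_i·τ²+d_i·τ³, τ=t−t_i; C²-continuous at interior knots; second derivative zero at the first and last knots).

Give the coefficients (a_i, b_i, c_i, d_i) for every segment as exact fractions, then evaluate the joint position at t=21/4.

  seg 0: a=4 b=-553/292 c=0 d=199/7884
  seg 1: a=-1 b=-177/146 c=199/876 d=551/1752
  seg 2: a=0 b=760/219 c=463/219 d=-347/219
  seg 3: a=4 b=215/73 c=-578/219 d=578/1971
S(21/4) = 4555/4672

Δ: Δ0=-5/3, Δ1=1/2, Δ2=4, Δ3=-7/3
row 1: diag=10, rhs=13; c'=1/5, d'=13/10
row 2: denom=6−2·1/5=28/5; d'=(21−2·13/10)/(28/5)=23/7
row 3: denom=8−1·5/28=219/28; d'=(-38−1·23/7)/(219/28)=-1156/219
back: M3=-1156/219
back: M2=23/7−5/28·-1156/219=926/219
back: M1=13/10−1/5·926/219=199/438
M: M0=0, M1=199/438, M2=926/219, M3=-1156/219, M4=0
seg 0: a=4, c=M0/2=0, d=(M1−M0)/(6·3)=199/7884, b=Δ0−h0·(2M0+M1)/6=-553/292
seg 1: a=-1, c=M1/2=199/876, d=(M2−M1)/(6·2)=551/1752, b=Δ1−h1·(2M1+M2)/6=-177/146
seg 2: a=0, c=M2/2=463/219, d=(M3−M2)/(6·1)=-347/219, b=Δ2−h2·(2M2+M3)/6=760/219
seg 3: a=4, c=M3/2=-578/219, d=(M4−M3)/(6·3)=578/1971, b=Δ3−h3·(2M3+M4)/6=215/73
t_q=21/4 → seg 2, τ=1/4; S=0+760/219·τ+463/219·τ²+-347/219·τ³=4555/4672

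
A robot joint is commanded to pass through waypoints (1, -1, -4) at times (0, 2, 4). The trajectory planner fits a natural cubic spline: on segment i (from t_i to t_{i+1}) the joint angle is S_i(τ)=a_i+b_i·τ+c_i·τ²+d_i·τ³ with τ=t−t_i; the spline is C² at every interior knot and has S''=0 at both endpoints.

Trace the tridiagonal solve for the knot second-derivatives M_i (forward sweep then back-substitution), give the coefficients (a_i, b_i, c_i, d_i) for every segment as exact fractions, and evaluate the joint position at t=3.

  seg 0: a=1 b=-7/8 c=0 d=-1/32
  seg 1: a=-1 b=-5/4 c=-3/16 d=1/32
S(3) = -77/32

Δ: Δ0=-1, Δ1=-3/2
row 1: diag=8, rhs=-3; c'=1/4, d'=-3/8
back: M1=-3/8
M: M0=0, M1=-3/8, M2=0
seg 0: a=1, c=M0/2=0, d=(M1−M0)/(6·2)=-1/32, b=Δ0−h0·(2M0+M1)/6=-7/8
seg 1: a=-1, c=M1/2=-3/16, d=(M2−M1)/(6·2)=1/32, b=Δ1−h1·(2M1+M2)/6=-5/4
t_q=3 → seg 1, τ=1; S=-1+-5/4·τ+-3/16·τ²+1/32·τ³=-77/32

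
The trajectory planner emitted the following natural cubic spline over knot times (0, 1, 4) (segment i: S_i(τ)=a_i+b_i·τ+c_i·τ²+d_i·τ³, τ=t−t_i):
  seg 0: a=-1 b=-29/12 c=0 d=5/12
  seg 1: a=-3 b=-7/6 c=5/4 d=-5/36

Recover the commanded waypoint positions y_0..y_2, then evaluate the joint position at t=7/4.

y_0 = S_0(0) = a_0 = -1
y_1 = S_1(0) = a_1 = -3
y_2 = S_1(3) = 1
t_q=7/4 is in segment 1 (τ=3/4); S_1(τ)=-827/256

y_0=-1 y_1=-3 y_2=1
S(7/4) = -827/256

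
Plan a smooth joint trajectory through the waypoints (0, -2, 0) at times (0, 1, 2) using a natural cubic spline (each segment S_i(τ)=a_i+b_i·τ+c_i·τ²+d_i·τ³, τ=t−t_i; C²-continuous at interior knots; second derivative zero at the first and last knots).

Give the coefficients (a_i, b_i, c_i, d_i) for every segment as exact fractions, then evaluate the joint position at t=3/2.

  seg 0: a=0 b=-3 c=0 d=1
  seg 1: a=-2 b=0 c=3 d=-1
S(3/2) = -11/8

Δ: Δ0=-2, Δ1=2
row 1: diag=4, rhs=24; c'=1/4, d'=6
back: M1=6
M: M0=0, M1=6, M2=0
seg 0: a=0, c=M0/2=0, d=(M1−M0)/(6·1)=1, b=Δ0−h0·(2M0+M1)/6=-3
seg 1: a=-2, c=M1/2=3, d=(M2−M1)/(6·1)=-1, b=Δ1−h1·(2M1+M2)/6=0
t_q=3/2 → seg 1, τ=1/2; S=-2+0·τ+3·τ²+-1·τ³=-11/8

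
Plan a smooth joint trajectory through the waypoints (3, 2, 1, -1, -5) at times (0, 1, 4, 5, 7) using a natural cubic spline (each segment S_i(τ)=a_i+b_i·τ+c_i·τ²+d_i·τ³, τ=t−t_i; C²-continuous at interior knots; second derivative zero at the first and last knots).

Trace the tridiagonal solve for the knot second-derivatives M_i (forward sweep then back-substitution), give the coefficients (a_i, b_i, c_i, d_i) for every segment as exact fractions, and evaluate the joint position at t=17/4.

Δ: Δ0=-1, Δ1=-1/3, Δ2=-2, Δ3=-2
row 1: diag=8, rhs=4; c'=3/8, d'=1/2
row 2: denom=8−3·3/8=55/8; d'=(-10−3·1/2)/(55/8)=-92/55
row 3: denom=6−1·8/55=322/55; d'=(0−1·-92/55)/(322/55)=2/7
back: M3=2/7
back: M2=-92/55−8/55·2/7=-12/7
back: M1=1/2−3/8·-12/7=8/7
M: M0=0, M1=8/7, M2=-12/7, M3=2/7, M4=0
seg 0: a=3, c=M0/2=0, d=(M1−M0)/(6·1)=4/21, b=Δ0−h0·(2M0+M1)/6=-25/21
seg 1: a=2, c=M1/2=4/7, d=(M2−M1)/(6·3)=-10/63, b=Δ1−h1·(2M1+M2)/6=-13/21
seg 2: a=1, c=M2/2=-6/7, d=(M3−M2)/(6·1)=1/3, b=Δ2−h2·(2M2+M3)/6=-31/21
seg 3: a=-1, c=M3/2=1/7, d=(M4−M3)/(6·2)=-1/42, b=Δ3−h3·(2M3+M4)/6=-46/21
t_q=17/4 → seg 2, τ=1/4; S=1+-31/21·τ+-6/7·τ²+1/3·τ³=261/448

  seg 0: a=3 b=-25/21 c=0 d=4/21
  seg 1: a=2 b=-13/21 c=4/7 d=-10/63
  seg 2: a=1 b=-31/21 c=-6/7 d=1/3
  seg 3: a=-1 b=-46/21 c=1/7 d=-1/42
S(17/4) = 261/448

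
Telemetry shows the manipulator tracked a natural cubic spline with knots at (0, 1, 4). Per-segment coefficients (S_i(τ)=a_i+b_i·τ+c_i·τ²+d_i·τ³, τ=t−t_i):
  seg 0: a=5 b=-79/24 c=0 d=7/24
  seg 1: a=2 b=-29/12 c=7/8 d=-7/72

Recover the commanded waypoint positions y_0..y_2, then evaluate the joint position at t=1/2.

y_0 = S_0(0) = a_0 = 5
y_1 = S_1(0) = a_1 = 2
y_2 = S_1(3) = 0
t_q=1/2 is in segment 0 (τ=1/2); S_0(τ)=217/64

y_0=5 y_1=2 y_2=0
S(1/2) = 217/64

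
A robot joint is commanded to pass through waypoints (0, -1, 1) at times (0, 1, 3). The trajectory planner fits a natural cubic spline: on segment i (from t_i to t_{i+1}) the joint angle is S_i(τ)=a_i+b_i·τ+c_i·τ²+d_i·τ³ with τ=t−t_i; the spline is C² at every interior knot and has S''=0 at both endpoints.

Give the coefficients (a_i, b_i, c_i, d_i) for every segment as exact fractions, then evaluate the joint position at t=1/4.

  seg 0: a=0 b=-4/3 c=0 d=1/3
  seg 1: a=-1 b=-1/3 c=1 d=-1/6
S(1/4) = -21/64

Δ: Δ0=-1, Δ1=1
row 1: diag=6, rhs=12; c'=1/3, d'=2
back: M1=2
M: M0=0, M1=2, M2=0
seg 0: a=0, c=M0/2=0, d=(M1−M0)/(6·1)=1/3, b=Δ0−h0·(2M0+M1)/6=-4/3
seg 1: a=-1, c=M1/2=1, d=(M2−M1)/(6·2)=-1/6, b=Δ1−h1·(2M1+M2)/6=-1/3
t_q=1/4 → seg 0, τ=1/4; S=0+-4/3·τ+0·τ²+1/3·τ³=-21/64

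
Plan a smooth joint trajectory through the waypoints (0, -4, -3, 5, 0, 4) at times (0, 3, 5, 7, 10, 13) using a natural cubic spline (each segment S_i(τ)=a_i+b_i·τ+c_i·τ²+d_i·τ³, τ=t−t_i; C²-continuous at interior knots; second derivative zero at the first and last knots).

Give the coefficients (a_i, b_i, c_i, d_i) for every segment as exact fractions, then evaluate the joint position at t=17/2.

Δ: Δ0=-4/3, Δ1=1/2, Δ2=4, Δ3=-5/3, Δ4=4/3
row 1: diag=10, rhs=11; c'=1/5, d'=11/10
row 2: denom=8−2·1/5=38/5; d'=(21−2·11/10)/(38/5)=47/19
row 3: denom=10−2·5/19=180/19; d'=(-34−2·47/19)/(180/19)=-37/9
row 4: denom=12−3·19/60=221/20; d'=(18−3·-37/9)/(221/20)=140/51
back: M4=140/51
back: M3=-37/9−19/60·140/51=-254/51
back: M2=47/19−5/19·-254/51=193/51
back: M1=11/10−1/5·193/51=35/102
M: M0=0, M1=35/102, M2=193/51, M3=-254/51, M4=140/51, M5=0
seg 0: a=0, c=M0/2=0, d=(M1−M0)/(6·3)=35/1836, b=Δ0−h0·(2M0+M1)/6=-307/204
seg 1: a=-4, c=M1/2=35/204, d=(M2−M1)/(6·2)=39/136, b=Δ1−h1·(2M1+M2)/6=-101/102
seg 2: a=-3, c=M2/2=193/102, d=(M3−M2)/(6·2)=-149/204, b=Δ2−h2·(2M2+M3)/6=160/51
seg 3: a=5, c=M3/2=-127/51, d=(M4−M3)/(6·3)=197/459, b=Δ3−h3·(2M3+M4)/6=33/17
seg 4: a=0, c=M4/2=70/51, d=(M5−M4)/(6·3)=-70/459, b=Δ4−h4·(2M4+M5)/6=-24/17
t_q=17/2 → seg 3, τ=3/2; S=5+33/17·τ+-127/51·τ²+197/459·τ³=511/136

  seg 0: a=0 b=-307/204 c=0 d=35/1836
  seg 1: a=-4 b=-101/102 c=35/204 d=39/136
  seg 2: a=-3 b=160/51 c=193/102 d=-149/204
  seg 3: a=5 b=33/17 c=-127/51 d=197/459
  seg 4: a=0 b=-24/17 c=70/51 d=-70/459
S(17/2) = 511/136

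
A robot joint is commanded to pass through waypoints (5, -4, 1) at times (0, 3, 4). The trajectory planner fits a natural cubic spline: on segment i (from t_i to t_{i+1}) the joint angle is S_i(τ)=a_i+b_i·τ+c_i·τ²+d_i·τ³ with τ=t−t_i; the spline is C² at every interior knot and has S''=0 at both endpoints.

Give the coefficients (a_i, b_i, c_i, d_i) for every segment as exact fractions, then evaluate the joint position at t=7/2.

  seg 0: a=5 b=-6 c=0 d=1/3
  seg 1: a=-4 b=3 c=3 d=-1
S(7/2) = -15/8

Δ: Δ0=-3, Δ1=5
row 1: diag=8, rhs=48; c'=1/8, d'=6
back: M1=6
M: M0=0, M1=6, M2=0
seg 0: a=5, c=M0/2=0, d=(M1−M0)/(6·3)=1/3, b=Δ0−h0·(2M0+M1)/6=-6
seg 1: a=-4, c=M1/2=3, d=(M2−M1)/(6·1)=-1, b=Δ1−h1·(2M1+M2)/6=3
t_q=7/2 → seg 1, τ=1/2; S=-4+3·τ+3·τ²+-1·τ³=-15/8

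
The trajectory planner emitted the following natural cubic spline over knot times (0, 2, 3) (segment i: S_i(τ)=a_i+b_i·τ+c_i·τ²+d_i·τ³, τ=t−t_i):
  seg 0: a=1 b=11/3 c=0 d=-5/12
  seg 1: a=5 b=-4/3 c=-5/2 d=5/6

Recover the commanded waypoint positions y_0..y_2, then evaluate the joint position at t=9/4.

y_0 = S_0(0) = a_0 = 1
y_1 = S_1(0) = a_1 = 5
y_2 = S_1(1) = 2
t_q=9/4 is in segment 1 (τ=1/4); S_1(τ)=579/128

y_0=1 y_1=5 y_2=2
S(9/4) = 579/128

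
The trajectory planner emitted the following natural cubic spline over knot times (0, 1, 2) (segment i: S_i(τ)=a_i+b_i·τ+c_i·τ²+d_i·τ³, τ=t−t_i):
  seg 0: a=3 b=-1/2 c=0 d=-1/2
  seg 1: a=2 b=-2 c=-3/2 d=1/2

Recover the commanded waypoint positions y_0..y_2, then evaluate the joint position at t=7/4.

y_0 = S_0(0) = a_0 = 3
y_1 = S_1(0) = a_1 = 2
y_2 = S_1(1) = -1
t_q=7/4 is in segment 1 (τ=3/4); S_1(τ)=-17/128

y_0=3 y_1=2 y_2=-1
S(7/4) = -17/128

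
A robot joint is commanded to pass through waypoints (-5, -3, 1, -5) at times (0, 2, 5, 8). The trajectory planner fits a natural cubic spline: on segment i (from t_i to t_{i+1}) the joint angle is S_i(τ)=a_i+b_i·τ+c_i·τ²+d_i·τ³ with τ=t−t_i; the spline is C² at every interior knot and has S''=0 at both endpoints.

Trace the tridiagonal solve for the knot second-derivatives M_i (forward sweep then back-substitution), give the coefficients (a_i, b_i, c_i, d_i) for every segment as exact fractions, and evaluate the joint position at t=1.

Δ: Δ0=1, Δ1=4/3, Δ2=-2
row 1: diag=10, rhs=2; c'=3/10, d'=1/5
row 2: denom=12−3·3/10=111/10; d'=(-20−3·1/5)/(111/10)=-206/111
back: M2=-206/111
back: M1=1/5−3/10·-206/111=28/37
M: M0=0, M1=28/37, M2=-206/111, M3=0
seg 0: a=-5, c=M0/2=0, d=(M1−M0)/(6·2)=7/111, b=Δ0−h0·(2M0+M1)/6=83/111
seg 1: a=-3, c=M1/2=14/37, d=(M2−M1)/(6·3)=-145/999, b=Δ1−h1·(2M1+M2)/6=167/111
seg 2: a=1, c=M2/2=-103/111, d=(M3−M2)/(6·3)=103/999, b=Δ2−h2·(2M2+M3)/6=-16/111
t_q=1 → seg 0, τ=1; S=-5+83/111·τ+0·τ²+7/111·τ³=-155/37

  seg 0: a=-5 b=83/111 c=0 d=7/111
  seg 1: a=-3 b=167/111 c=14/37 d=-145/999
  seg 2: a=1 b=-16/111 c=-103/111 d=103/999
S(1) = -155/37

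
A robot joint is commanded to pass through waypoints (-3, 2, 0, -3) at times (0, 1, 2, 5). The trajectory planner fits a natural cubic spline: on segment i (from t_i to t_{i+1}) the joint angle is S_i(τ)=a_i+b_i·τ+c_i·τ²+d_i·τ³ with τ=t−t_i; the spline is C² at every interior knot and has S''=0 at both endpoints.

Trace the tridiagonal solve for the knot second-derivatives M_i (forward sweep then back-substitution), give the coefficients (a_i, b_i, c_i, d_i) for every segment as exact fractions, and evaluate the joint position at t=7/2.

Δ: Δ0=5, Δ1=-2, Δ2=-1
row 1: diag=4, rhs=-42; c'=1/4, d'=-21/2
row 2: denom=8−1·1/4=31/4; d'=(6−1·-21/2)/(31/4)=66/31
back: M2=66/31
back: M1=-21/2−1/4·66/31=-342/31
M: M0=0, M1=-342/31, M2=66/31, M3=0
seg 0: a=-3, c=M0/2=0, d=(M1−M0)/(6·1)=-57/31, b=Δ0−h0·(2M0+M1)/6=212/31
seg 1: a=2, c=M1/2=-171/31, d=(M2−M1)/(6·1)=68/31, b=Δ1−h1·(2M1+M2)/6=41/31
seg 2: a=0, c=M2/2=33/31, d=(M3−M2)/(6·3)=-11/93, b=Δ2−h2·(2M2+M3)/6=-97/31
t_q=7/2 → seg 2, τ=3/2; S=0+-97/31·τ+33/31·τ²+-11/93·τ³=-669/248

  seg 0: a=-3 b=212/31 c=0 d=-57/31
  seg 1: a=2 b=41/31 c=-171/31 d=68/31
  seg 2: a=0 b=-97/31 c=33/31 d=-11/93
S(7/2) = -669/248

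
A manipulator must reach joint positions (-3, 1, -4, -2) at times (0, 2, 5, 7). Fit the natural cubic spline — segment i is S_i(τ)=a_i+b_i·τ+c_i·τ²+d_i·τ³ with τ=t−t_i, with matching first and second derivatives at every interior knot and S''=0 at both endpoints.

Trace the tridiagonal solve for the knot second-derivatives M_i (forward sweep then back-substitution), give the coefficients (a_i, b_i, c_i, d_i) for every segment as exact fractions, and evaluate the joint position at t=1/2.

Δ: Δ0=2, Δ1=-5/3, Δ2=1
row 1: diag=10, rhs=-22; c'=3/10, d'=-11/5
row 2: denom=10−3·3/10=91/10; d'=(16−3·-11/5)/(91/10)=226/91
back: M2=226/91
back: M1=-11/5−3/10·226/91=-268/91
M: M0=0, M1=-268/91, M2=226/91, M3=0
seg 0: a=-3, c=M0/2=0, d=(M1−M0)/(6·2)=-67/273, b=Δ0−h0·(2M0+M1)/6=814/273
seg 1: a=1, c=M1/2=-134/91, d=(M2−M1)/(6·3)=19/63, b=Δ1−h1·(2M1+M2)/6=10/273
seg 2: a=-4, c=M2/2=113/91, d=(M3−M2)/(6·2)=-113/546, b=Δ2−h2·(2M2+M3)/6=-179/273
t_q=1/2 → seg 0, τ=1/2; S=-3+814/273·τ+0·τ²+-67/273·τ³=-1121/728

  seg 0: a=-3 b=814/273 c=0 d=-67/273
  seg 1: a=1 b=10/273 c=-134/91 d=19/63
  seg 2: a=-4 b=-179/273 c=113/91 d=-113/546
S(1/2) = -1121/728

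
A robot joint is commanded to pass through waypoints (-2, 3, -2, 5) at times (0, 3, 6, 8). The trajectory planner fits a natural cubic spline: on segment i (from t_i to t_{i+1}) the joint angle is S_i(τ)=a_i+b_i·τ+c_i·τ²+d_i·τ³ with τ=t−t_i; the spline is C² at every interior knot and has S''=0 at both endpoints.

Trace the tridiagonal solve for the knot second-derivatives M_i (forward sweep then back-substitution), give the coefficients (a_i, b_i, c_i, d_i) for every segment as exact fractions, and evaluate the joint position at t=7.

Δ: Δ0=5/3, Δ1=-5/3, Δ2=7/2
row 1: diag=12, rhs=-20; c'=1/4, d'=-5/3
row 2: denom=10−3·1/4=37/4; d'=(31−3·-5/3)/(37/4)=144/37
back: M2=144/37
back: M1=-5/3−1/4·144/37=-293/111
M: M0=0, M1=-293/111, M2=144/37, M3=0
seg 0: a=-2, c=M0/2=0, d=(M1−M0)/(6·3)=-293/1998, b=Δ0−h0·(2M0+M1)/6=221/74
seg 1: a=3, c=M1/2=-293/222, d=(M2−M1)/(6·3)=725/1998, b=Δ1−h1·(2M1+M2)/6=-36/37
seg 2: a=-2, c=M2/2=72/37, d=(M3−M2)/(6·2)=-12/37, b=Δ2−h2·(2M2+M3)/6=67/74
t_q=7 → seg 2, τ=1; S=-2+67/74·τ+72/37·τ²+-12/37·τ³=39/74

  seg 0: a=-2 b=221/74 c=0 d=-293/1998
  seg 1: a=3 b=-36/37 c=-293/222 d=725/1998
  seg 2: a=-2 b=67/74 c=72/37 d=-12/37
S(7) = 39/74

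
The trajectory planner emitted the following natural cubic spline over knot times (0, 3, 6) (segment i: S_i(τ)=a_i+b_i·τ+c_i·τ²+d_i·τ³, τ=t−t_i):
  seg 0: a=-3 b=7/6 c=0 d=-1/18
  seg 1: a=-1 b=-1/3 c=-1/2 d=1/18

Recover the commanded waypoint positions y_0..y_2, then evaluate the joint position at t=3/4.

y_0 = S_0(0) = a_0 = -3
y_1 = S_1(0) = a_1 = -1
y_2 = S_1(3) = -5
t_q=3/4 is in segment 0 (τ=3/4); S_0(τ)=-275/128

y_0=-3 y_1=-1 y_2=-5
S(3/4) = -275/128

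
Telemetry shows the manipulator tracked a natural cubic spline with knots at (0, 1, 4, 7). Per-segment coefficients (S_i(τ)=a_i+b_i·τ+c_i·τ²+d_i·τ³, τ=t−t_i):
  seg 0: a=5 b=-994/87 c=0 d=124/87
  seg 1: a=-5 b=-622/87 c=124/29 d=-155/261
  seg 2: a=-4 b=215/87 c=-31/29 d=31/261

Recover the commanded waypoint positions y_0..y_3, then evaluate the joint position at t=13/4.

y_0 = S_0(0) = a_0 = 5
y_1 = S_1(0) = a_1 = -5
y_2 = S_2(0) = a_2 = -4
y_3 = S_2(3) = -3
t_q=13/4 is in segment 1 (τ=9/4); S_1(τ)=-11515/1856

y_0=5 y_1=-5 y_2=-4 y_3=-3
S(13/4) = -11515/1856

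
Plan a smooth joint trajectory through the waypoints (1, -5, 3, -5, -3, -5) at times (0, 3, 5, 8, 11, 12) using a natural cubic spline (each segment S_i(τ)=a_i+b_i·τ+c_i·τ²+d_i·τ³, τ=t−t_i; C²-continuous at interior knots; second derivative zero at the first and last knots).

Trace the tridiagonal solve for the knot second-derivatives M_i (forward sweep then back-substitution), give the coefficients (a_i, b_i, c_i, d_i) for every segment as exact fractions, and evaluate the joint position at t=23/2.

Δ: Δ0=-2, Δ1=4, Δ2=-8/3, Δ3=2/3, Δ4=-2
row 1: diag=10, rhs=36; c'=1/5, d'=18/5
row 2: denom=10−2·1/5=48/5; d'=(-40−2·18/5)/(48/5)=-59/12
row 3: denom=12−3·5/16=177/16; d'=(20−3·-59/12)/(177/16)=556/177
row 4: denom=8−3·16/59=424/59; d'=(-16−3·556/177)/(424/59)=-375/106
back: M4=-375/106
back: M3=556/177−16/59·-375/106=652/159
back: M2=-59/12−5/16·652/159=-657/106
back: M1=18/5−1/5·-657/106=513/106
M: M0=0, M1=513/106, M2=-657/106, M3=652/159, M4=-375/106, M5=0
seg 0: a=1, c=M0/2=0, d=(M1−M0)/(6·3)=57/212, b=Δ0−h0·(2M0+M1)/6=-937/212
seg 1: a=-5, c=M1/2=513/212, d=(M2−M1)/(6·2)=-195/212, b=Δ1−h1·(2M1+M2)/6=301/106
seg 2: a=3, c=M2/2=-657/212, d=(M3−M2)/(6·3)=3275/5724, b=Δ2−h2·(2M2+M3)/6=157/106
seg 3: a=-5, c=M3/2=326/159, d=(M4−M3)/(6·3)=-2429/5724, b=Δ3−h3·(2M3+M4)/6=-353/212
seg 4: a=-3, c=M4/2=-375/212, d=(M5−M4)/(6·1)=125/212, b=Δ4−h4·(2M4+M5)/6=-87/106
t_q=23/2 → seg 4, τ=1/2; S=-3+-87/106·τ+-375/212·τ²+125/212·τ³=-6409/1696

  seg 0: a=1 b=-937/212 c=0 d=57/212
  seg 1: a=-5 b=301/106 c=513/212 d=-195/212
  seg 2: a=3 b=157/106 c=-657/212 d=3275/5724
  seg 3: a=-5 b=-353/212 c=326/159 d=-2429/5724
  seg 4: a=-3 b=-87/106 c=-375/212 d=125/212
S(23/2) = -6409/1696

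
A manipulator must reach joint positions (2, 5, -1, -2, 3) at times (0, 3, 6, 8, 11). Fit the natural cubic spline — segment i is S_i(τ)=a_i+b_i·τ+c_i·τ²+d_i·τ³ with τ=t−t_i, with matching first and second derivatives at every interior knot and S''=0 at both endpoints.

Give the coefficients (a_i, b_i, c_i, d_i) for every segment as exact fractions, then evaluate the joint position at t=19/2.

  seg 0: a=2 b=337/177 c=0 d=-160/1593
  seg 1: a=5 b=-143/177 c=-160/177 d=269/1593
  seg 2: a=-1 b=-296/177 c=109/177 d=-7/472
  seg 3: a=-2 b=217/354 c=373/708 d=-373/6372
S(19/2) = -175/1888

Δ: Δ0=1, Δ1=-2, Δ2=-1/2, Δ3=5/3
row 1: diag=12, rhs=-18; c'=1/4, d'=-3/2
row 2: denom=10−3·1/4=37/4; d'=(9−3·-3/2)/(37/4)=54/37
row 3: denom=10−2·8/37=354/37; d'=(13−2·54/37)/(354/37)=373/354
back: M3=373/354
back: M2=54/37−8/37·373/354=218/177
back: M1=-3/2−1/4·218/177=-320/177
M: M0=0, M1=-320/177, M2=218/177, M3=373/354, M4=0
seg 0: a=2, c=M0/2=0, d=(M1−M0)/(6·3)=-160/1593, b=Δ0−h0·(2M0+M1)/6=337/177
seg 1: a=5, c=M1/2=-160/177, d=(M2−M1)/(6·3)=269/1593, b=Δ1−h1·(2M1+M2)/6=-143/177
seg 2: a=-1, c=M2/2=109/177, d=(M3−M2)/(6·2)=-7/472, b=Δ2−h2·(2M2+M3)/6=-296/177
seg 3: a=-2, c=M3/2=373/708, d=(M4−M3)/(6·3)=-373/6372, b=Δ3−h3·(2M3+M4)/6=217/354
t_q=19/2 → seg 3, τ=3/2; S=-2+217/354·τ+373/708·τ²+-373/6372·τ³=-175/1888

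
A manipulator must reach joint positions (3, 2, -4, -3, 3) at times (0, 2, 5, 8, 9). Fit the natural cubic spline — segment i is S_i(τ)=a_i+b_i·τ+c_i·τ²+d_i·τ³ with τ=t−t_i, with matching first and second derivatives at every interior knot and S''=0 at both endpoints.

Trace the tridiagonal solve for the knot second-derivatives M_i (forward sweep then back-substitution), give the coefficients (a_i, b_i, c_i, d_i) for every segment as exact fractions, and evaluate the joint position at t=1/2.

Δ: Δ0=-1/2, Δ1=-2, Δ2=1/3, Δ3=6
row 1: diag=10, rhs=-9; c'=3/10, d'=-9/10
row 2: denom=12−3·3/10=111/10; d'=(14−3·-9/10)/(111/10)=167/111
row 3: denom=8−3·10/37=266/37; d'=(34−3·167/111)/(266/37)=1091/266
back: M3=1091/266
back: M2=167/111−10/37·1091/266=158/399
back: M1=-9/10−3/10·158/399=-271/266
M: M0=0, M1=-271/266, M2=158/399, M3=1091/266, M4=0
seg 0: a=3, c=M0/2=0, d=(M1−M0)/(6·2)=-271/3192, b=Δ0−h0·(2M0+M1)/6=-64/399
seg 1: a=2, c=M1/2=-271/532, d=(M2−M1)/(6·3)=1129/14364, b=Δ1−h1·(2M1+M2)/6=-941/798
seg 2: a=-4, c=M2/2=79/399, d=(M3−M2)/(6·3)=2957/14364, b=Δ2−h2·(2M2+M3)/6=-3373/1596
seg 3: a=-3, c=M3/2=1091/532, d=(M4−M3)/(6·1)=-1091/1596, b=Δ3−h3·(2M3+M4)/6=3697/798
t_q=1/2 → seg 0, τ=1/2; S=3+-64/399·τ+0·τ²+-271/3192·τ³=24763/8512

  seg 0: a=3 b=-64/399 c=0 d=-271/3192
  seg 1: a=2 b=-941/798 c=-271/532 d=1129/14364
  seg 2: a=-4 b=-3373/1596 c=79/399 d=2957/14364
  seg 3: a=-3 b=3697/798 c=1091/532 d=-1091/1596
S(1/2) = 24763/8512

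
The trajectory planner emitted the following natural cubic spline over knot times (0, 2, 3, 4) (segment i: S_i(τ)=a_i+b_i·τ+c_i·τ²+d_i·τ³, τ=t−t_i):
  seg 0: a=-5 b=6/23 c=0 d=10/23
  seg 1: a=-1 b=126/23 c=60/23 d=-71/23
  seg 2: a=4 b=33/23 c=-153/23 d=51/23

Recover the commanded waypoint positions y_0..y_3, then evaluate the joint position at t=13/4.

y_0 = S_0(0) = a_0 = -5
y_1 = S_1(0) = a_1 = -1
y_2 = S_2(0) = a_2 = 4
y_3 = S_2(1) = 1
t_q=13/4 is in segment 2 (τ=1/4); S_2(τ)=5855/1472

y_0=-5 y_1=-1 y_2=4 y_3=1
S(13/4) = 5855/1472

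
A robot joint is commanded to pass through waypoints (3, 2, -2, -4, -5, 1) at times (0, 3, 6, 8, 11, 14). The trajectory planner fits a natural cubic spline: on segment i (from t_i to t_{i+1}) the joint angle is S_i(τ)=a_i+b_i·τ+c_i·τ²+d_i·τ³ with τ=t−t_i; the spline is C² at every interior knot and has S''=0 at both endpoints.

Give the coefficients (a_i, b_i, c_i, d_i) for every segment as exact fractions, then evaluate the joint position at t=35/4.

Δ: Δ0=-1/3, Δ1=-4/3, Δ2=-1, Δ3=-1/3, Δ4=2
row 1: diag=12, rhs=-6; c'=1/4, d'=-1/2
row 2: denom=10−3·1/4=37/4; d'=(2−3·-1/2)/(37/4)=14/37
row 3: denom=10−2·8/37=354/37; d'=(4−2·14/37)/(354/37)=20/59
row 4: denom=12−3·37/118=1305/118; d'=(14−3·20/59)/(1305/118)=1532/1305
back: M4=1532/1305
back: M3=20/59−37/118·1532/1305=-38/1305
back: M2=14/37−8/37·-38/1305=502/1305
back: M1=-1/2−1/4·502/1305=-778/1305
M: M0=0, M1=-778/1305, M2=502/1305, M3=-38/1305, M4=1532/1305, M5=0
seg 0: a=3, c=M0/2=0, d=(M1−M0)/(6·3)=-389/11745, b=Δ0−h0·(2M0+M1)/6=-46/1305
seg 1: a=2, c=M1/2=-389/1305, d=(M2−M1)/(6·3)=128/2349, b=Δ1−h1·(2M1+M2)/6=-1213/1305
seg 2: a=-2, c=M2/2=251/1305, d=(M3−M2)/(6·2)=-1/29, b=Δ2−h2·(2M2+M3)/6=-1627/1305
seg 3: a=-4, c=M3/2=-19/1305, d=(M4−M3)/(6·3)=157/2349, b=Δ3−h3·(2M3+M4)/6=-1163/1305
seg 4: a=-5, c=M4/2=766/1305, d=(M5−M4)/(6·3)=-766/11745, b=Δ4−h4·(2M4+M5)/6=1078/1305
t_q=35/4 → seg 3, τ=3/4; S=-4+-1163/1305·τ+-19/1305·τ²+157/2349·τ³=-43137/9280

  seg 0: a=3 b=-46/1305 c=0 d=-389/11745
  seg 1: a=2 b=-1213/1305 c=-389/1305 d=128/2349
  seg 2: a=-2 b=-1627/1305 c=251/1305 d=-1/29
  seg 3: a=-4 b=-1163/1305 c=-19/1305 d=157/2349
  seg 4: a=-5 b=1078/1305 c=766/1305 d=-766/11745
S(35/4) = -43137/9280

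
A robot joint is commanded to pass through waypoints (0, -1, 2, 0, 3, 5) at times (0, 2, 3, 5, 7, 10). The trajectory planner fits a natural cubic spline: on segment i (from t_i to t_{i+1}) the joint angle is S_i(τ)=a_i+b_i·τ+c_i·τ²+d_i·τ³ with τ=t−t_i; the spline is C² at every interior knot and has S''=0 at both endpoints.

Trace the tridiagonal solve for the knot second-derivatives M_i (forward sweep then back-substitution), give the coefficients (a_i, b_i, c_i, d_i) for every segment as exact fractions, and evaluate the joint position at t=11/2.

Δ: Δ0=-1/2, Δ1=3, Δ2=-1, Δ3=3/2, Δ4=2/3
row 1: diag=6, rhs=21; c'=1/6, d'=7/2
row 2: denom=6−1·1/6=35/6; d'=(-24−1·7/2)/(35/6)=-33/7
row 3: denom=8−2·12/35=256/35; d'=(15−2·-33/7)/(256/35)=855/256
row 4: denom=10−2·35/128=605/64; d'=(-5−2·855/256)/(605/64)=-299/242
back: M4=-299/242
back: M3=855/256−35/128·-299/242=445/121
back: M2=-33/7−12/35·445/121=-723/121
back: M1=7/2−1/6·-723/121=544/121
M: M0=0, M1=544/121, M2=-723/121, M3=445/121, M4=-299/242, M5=0
seg 0: a=0, c=M0/2=0, d=(M1−M0)/(6·2)=136/363, b=Δ0−h0·(2M0+M1)/6=-1451/726
seg 1: a=-1, c=M1/2=272/121, d=(M2−M1)/(6·1)=-1267/726, b=Δ1−h1·(2M1+M2)/6=1813/726
seg 2: a=2, c=M2/2=-723/242, d=(M3−M2)/(6·2)=292/363, b=Δ2−h2·(2M2+M3)/6=58/33
seg 3: a=0, c=M3/2=445/242, d=(M4−M3)/(6·2)=-1189/2904, b=Δ3−h3·(2M3+M4)/6=-196/363
seg 4: a=3, c=M4/2=-299/484, d=(M5−M4)/(6·3)=299/4356, b=Δ4−h4·(2M4+M5)/6=1381/726
t_q=11/2 → seg 3, τ=1/2; S=0+-196/363·τ+445/242·τ²+-1189/2904·τ³=1073/7744

  seg 0: a=0 b=-1451/726 c=0 d=136/363
  seg 1: a=-1 b=1813/726 c=272/121 d=-1267/726
  seg 2: a=2 b=58/33 c=-723/242 d=292/363
  seg 3: a=0 b=-196/363 c=445/242 d=-1189/2904
  seg 4: a=3 b=1381/726 c=-299/484 d=299/4356
S(11/2) = 1073/7744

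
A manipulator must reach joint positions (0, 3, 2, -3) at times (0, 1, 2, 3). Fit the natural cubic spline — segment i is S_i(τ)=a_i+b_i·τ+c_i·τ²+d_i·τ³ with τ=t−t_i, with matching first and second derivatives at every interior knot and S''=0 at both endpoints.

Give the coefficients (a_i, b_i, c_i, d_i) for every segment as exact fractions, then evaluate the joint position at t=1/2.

Δ: Δ0=3, Δ1=-1, Δ2=-5
row 1: diag=4, rhs=-24; c'=1/4, d'=-6
row 2: denom=4−1·1/4=15/4; d'=(-24−1·-6)/(15/4)=-24/5
back: M2=-24/5
back: M1=-6−1/4·-24/5=-24/5
M: M0=0, M1=-24/5, M2=-24/5, M3=0
seg 0: a=0, c=M0/2=0, d=(M1−M0)/(6·1)=-4/5, b=Δ0−h0·(2M0+M1)/6=19/5
seg 1: a=3, c=M1/2=-12/5, d=(M2−M1)/(6·1)=0, b=Δ1−h1·(2M1+M2)/6=7/5
seg 2: a=2, c=M2/2=-12/5, d=(M3−M2)/(6·1)=4/5, b=Δ2−h2·(2M2+M3)/6=-17/5
t_q=1/2 → seg 0, τ=1/2; S=0+19/5·τ+0·τ²+-4/5·τ³=9/5

  seg 0: a=0 b=19/5 c=0 d=-4/5
  seg 1: a=3 b=7/5 c=-12/5 d=0
  seg 2: a=2 b=-17/5 c=-12/5 d=4/5
S(1/2) = 9/5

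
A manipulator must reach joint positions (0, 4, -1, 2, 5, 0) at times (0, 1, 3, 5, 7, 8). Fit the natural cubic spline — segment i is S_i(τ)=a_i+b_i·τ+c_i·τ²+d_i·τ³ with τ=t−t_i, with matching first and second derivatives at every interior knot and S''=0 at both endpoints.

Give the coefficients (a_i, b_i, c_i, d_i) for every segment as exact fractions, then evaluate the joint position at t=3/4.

Δ: Δ0=4, Δ1=-5/2, Δ2=3/2, Δ3=3/2, Δ4=-5
row 1: diag=6, rhs=-39; c'=1/3, d'=-13/2
row 2: denom=8−2·1/3=22/3; d'=(24−2·-13/2)/(22/3)=111/22
row 3: denom=8−2·3/11=82/11; d'=(0−2·111/22)/(82/11)=-111/82
row 4: denom=6−2·11/41=224/41; d'=(-39−2·-111/82)/(224/41)=-93/14
back: M4=-93/14
back: M3=-111/82−11/41·-93/14=3/7
back: M2=111/22−3/11·3/7=69/14
back: M1=-13/2−1/3·69/14=-57/7
M: M0=0, M1=-57/7, M2=69/14, M3=3/7, M4=-93/14, M5=0
seg 0: a=0, c=M0/2=0, d=(M1−M0)/(6·1)=-19/14, b=Δ0−h0·(2M0+M1)/6=75/14
seg 1: a=4, c=M1/2=-57/14, d=(M2−M1)/(6·2)=61/56, b=Δ1−h1·(2M1+M2)/6=9/7
seg 2: a=-1, c=M2/2=69/28, d=(M3−M2)/(6·2)=-3/8, b=Δ2−h2·(2M2+M3)/6=-27/14
seg 3: a=2, c=M3/2=3/14, d=(M4−M3)/(6·2)=-33/56, b=Δ3−h3·(2M3+M4)/6=24/7
seg 4: a=5, c=M4/2=-93/28, d=(M5−M4)/(6·1)=31/28, b=Δ4−h4·(2M4+M5)/6=-39/14
t_q=3/4 → seg 0, τ=3/4; S=0+75/14·τ+0·τ²+-19/14·τ³=441/128

  seg 0: a=0 b=75/14 c=0 d=-19/14
  seg 1: a=4 b=9/7 c=-57/14 d=61/56
  seg 2: a=-1 b=-27/14 c=69/28 d=-3/8
  seg 3: a=2 b=24/7 c=3/14 d=-33/56
  seg 4: a=5 b=-39/14 c=-93/28 d=31/28
S(3/4) = 441/128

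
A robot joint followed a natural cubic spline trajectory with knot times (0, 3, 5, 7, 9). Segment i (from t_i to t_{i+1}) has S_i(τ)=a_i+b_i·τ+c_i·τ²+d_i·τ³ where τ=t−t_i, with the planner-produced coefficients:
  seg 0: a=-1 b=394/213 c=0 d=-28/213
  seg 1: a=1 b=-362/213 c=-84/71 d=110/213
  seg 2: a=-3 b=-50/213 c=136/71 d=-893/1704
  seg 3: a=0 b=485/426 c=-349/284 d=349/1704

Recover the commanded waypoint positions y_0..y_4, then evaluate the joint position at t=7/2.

y_0=-1 y_1=1 y_2=-3 y_3=0 y_4=-1
S(7/2) = -23/284

y_0 = S_0(0) = a_0 = -1
y_1 = S_1(0) = a_1 = 1
y_2 = S_2(0) = a_2 = -3
y_3 = S_3(0) = a_3 = 0
y_4 = S_3(2) = -1
t_q=7/2 is in segment 1 (τ=1/2); S_1(τ)=-23/284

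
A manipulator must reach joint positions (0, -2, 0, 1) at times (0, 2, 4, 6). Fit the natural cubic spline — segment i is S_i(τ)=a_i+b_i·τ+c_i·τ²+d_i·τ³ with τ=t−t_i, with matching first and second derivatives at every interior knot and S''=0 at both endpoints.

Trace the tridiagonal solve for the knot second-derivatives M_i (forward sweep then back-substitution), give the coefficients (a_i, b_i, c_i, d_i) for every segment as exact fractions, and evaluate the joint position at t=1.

Δ: Δ0=-1, Δ1=1, Δ2=1/2
row 1: diag=8, rhs=12; c'=1/4, d'=3/2
row 2: denom=8−2·1/4=15/2; d'=(-3−2·3/2)/(15/2)=-4/5
back: M2=-4/5
back: M1=3/2−1/4·-4/5=17/10
M: M0=0, M1=17/10, M2=-4/5, M3=0
seg 0: a=0, c=M0/2=0, d=(M1−M0)/(6·2)=17/120, b=Δ0−h0·(2M0+M1)/6=-47/30
seg 1: a=-2, c=M1/2=17/20, d=(M2−M1)/(6·2)=-5/24, b=Δ1−h1·(2M1+M2)/6=2/15
seg 2: a=0, c=M2/2=-2/5, d=(M3−M2)/(6·2)=1/15, b=Δ2−h2·(2M2+M3)/6=31/30
t_q=1 → seg 0, τ=1; S=0+-47/30·τ+0·τ²+17/120·τ³=-57/40

  seg 0: a=0 b=-47/30 c=0 d=17/120
  seg 1: a=-2 b=2/15 c=17/20 d=-5/24
  seg 2: a=0 b=31/30 c=-2/5 d=1/15
S(1) = -57/40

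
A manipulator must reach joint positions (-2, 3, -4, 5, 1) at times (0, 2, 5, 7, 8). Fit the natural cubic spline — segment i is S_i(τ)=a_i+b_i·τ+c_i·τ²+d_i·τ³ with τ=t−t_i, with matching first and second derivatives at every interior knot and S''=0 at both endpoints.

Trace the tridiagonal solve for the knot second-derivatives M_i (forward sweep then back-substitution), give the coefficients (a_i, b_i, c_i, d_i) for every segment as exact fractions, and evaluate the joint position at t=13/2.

  seg 0: a=-2 b=281/66 c=0 d=-29/66
  seg 1: a=3 b=-67/66 c=-29/11 d=145/198
  seg 2: a=-4 b=97/33 c=87/22 d=-419/264
  seg 3: a=5 b=-19/66 c=-245/44 d=245/132
S(13/2) = 2781/704

Δ: Δ0=5/2, Δ1=-7/3, Δ2=9/2, Δ3=-4
row 1: diag=10, rhs=-29; c'=3/10, d'=-29/10
row 2: denom=10−3·3/10=91/10; d'=(41−3·-29/10)/(91/10)=71/13
row 3: denom=6−2·20/91=506/91; d'=(-51−2·71/13)/(506/91)=-245/22
back: M3=-245/22
back: M2=71/13−20/91·-245/22=87/11
back: M1=-29/10−3/10·87/11=-58/11
M: M0=0, M1=-58/11, M2=87/11, M3=-245/22, M4=0
seg 0: a=-2, c=M0/2=0, d=(M1−M0)/(6·2)=-29/66, b=Δ0−h0·(2M0+M1)/6=281/66
seg 1: a=3, c=M1/2=-29/11, d=(M2−M1)/(6·3)=145/198, b=Δ1−h1·(2M1+M2)/6=-67/66
seg 2: a=-4, c=M2/2=87/22, d=(M3−M2)/(6·2)=-419/264, b=Δ2−h2·(2M2+M3)/6=97/33
seg 3: a=5, c=M3/2=-245/44, d=(M4−M3)/(6·1)=245/132, b=Δ3−h3·(2M3+M4)/6=-19/66
t_q=13/2 → seg 2, τ=3/2; S=-4+97/33·τ+87/22·τ²+-419/264·τ³=2781/704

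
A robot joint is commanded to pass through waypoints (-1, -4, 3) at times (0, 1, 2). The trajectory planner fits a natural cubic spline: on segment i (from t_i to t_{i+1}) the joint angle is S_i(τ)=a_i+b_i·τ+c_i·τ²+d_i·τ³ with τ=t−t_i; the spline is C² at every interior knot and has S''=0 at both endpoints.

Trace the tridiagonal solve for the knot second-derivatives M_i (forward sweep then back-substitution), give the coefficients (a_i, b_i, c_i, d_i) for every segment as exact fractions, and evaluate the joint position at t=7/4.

  seg 0: a=-1 b=-11/2 c=0 d=5/2
  seg 1: a=-4 b=2 c=15/2 d=-5/2
S(7/4) = 85/128

Δ: Δ0=-3, Δ1=7
row 1: diag=4, rhs=60; c'=1/4, d'=15
back: M1=15
M: M0=0, M1=15, M2=0
seg 0: a=-1, c=M0/2=0, d=(M1−M0)/(6·1)=5/2, b=Δ0−h0·(2M0+M1)/6=-11/2
seg 1: a=-4, c=M1/2=15/2, d=(M2−M1)/(6·1)=-5/2, b=Δ1−h1·(2M1+M2)/6=2
t_q=7/4 → seg 1, τ=3/4; S=-4+2·τ+15/2·τ²+-5/2·τ³=85/128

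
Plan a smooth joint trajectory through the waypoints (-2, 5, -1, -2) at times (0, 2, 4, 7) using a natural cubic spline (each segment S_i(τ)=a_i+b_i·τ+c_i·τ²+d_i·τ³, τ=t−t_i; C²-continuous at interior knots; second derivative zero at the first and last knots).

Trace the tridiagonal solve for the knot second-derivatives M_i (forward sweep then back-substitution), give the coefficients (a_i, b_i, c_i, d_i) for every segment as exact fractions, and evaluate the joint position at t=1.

Δ: Δ0=7/2, Δ1=-3, Δ2=-1/3
row 1: diag=8, rhs=-39; c'=1/4, d'=-39/8
row 2: denom=10−2·1/4=19/2; d'=(16−2·-39/8)/(19/2)=103/38
back: M2=103/38
back: M1=-39/8−1/4·103/38=-211/38
M: M0=0, M1=-211/38, M2=103/38, M3=0
seg 0: a=-2, c=M0/2=0, d=(M1−M0)/(6·2)=-211/456, b=Δ0−h0·(2M0+M1)/6=305/57
seg 1: a=5, c=M1/2=-211/76, d=(M2−M1)/(6·2)=157/228, b=Δ1−h1·(2M1+M2)/6=-23/114
seg 2: a=-1, c=M2/2=103/76, d=(M3−M2)/(6·3)=-103/684, b=Δ2−h2·(2M2+M3)/6=-347/114
t_q=1 → seg 0, τ=1; S=-2+305/57·τ+0·τ²+-211/456·τ³=439/152

  seg 0: a=-2 b=305/57 c=0 d=-211/456
  seg 1: a=5 b=-23/114 c=-211/76 d=157/228
  seg 2: a=-1 b=-347/114 c=103/76 d=-103/684
S(1) = 439/152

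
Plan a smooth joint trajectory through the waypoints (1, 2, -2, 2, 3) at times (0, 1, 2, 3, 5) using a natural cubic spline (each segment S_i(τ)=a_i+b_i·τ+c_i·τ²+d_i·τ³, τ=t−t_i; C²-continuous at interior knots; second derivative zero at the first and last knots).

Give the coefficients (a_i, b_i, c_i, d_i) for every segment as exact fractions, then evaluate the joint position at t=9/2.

  seg 0: a=1 b=505/172 c=0 d=-333/172
  seg 1: a=2 b=-247/86 c=-999/172 d=805/172
  seg 2: a=-2 b=-77/172 c=354/43 d=-651/172
  seg 3: a=2 b=401/86 c=-537/172 d=179/344
S(9/2) = 10253/2752

Δ: Δ0=1, Δ1=-4, Δ2=4, Δ3=1/2
row 1: diag=4, rhs=-30; c'=1/4, d'=-15/2
row 2: denom=4−1·1/4=15/4; d'=(48−1·-15/2)/(15/4)=74/5
row 3: denom=6−1·4/15=86/15; d'=(-21−1·74/5)/(86/15)=-537/86
back: M3=-537/86
back: M2=74/5−4/15·-537/86=708/43
back: M1=-15/2−1/4·708/43=-999/86
M: M0=0, M1=-999/86, M2=708/43, M3=-537/86, M4=0
seg 0: a=1, c=M0/2=0, d=(M1−M0)/(6·1)=-333/172, b=Δ0−h0·(2M0+M1)/6=505/172
seg 1: a=2, c=M1/2=-999/172, d=(M2−M1)/(6·1)=805/172, b=Δ1−h1·(2M1+M2)/6=-247/86
seg 2: a=-2, c=M2/2=354/43, d=(M3−M2)/(6·1)=-651/172, b=Δ2−h2·(2M2+M3)/6=-77/172
seg 3: a=2, c=M3/2=-537/172, d=(M4−M3)/(6·2)=179/344, b=Δ3−h3·(2M3+M4)/6=401/86
t_q=9/2 → seg 3, τ=3/2; S=2+401/86·τ+-537/172·τ²+179/344·τ³=10253/2752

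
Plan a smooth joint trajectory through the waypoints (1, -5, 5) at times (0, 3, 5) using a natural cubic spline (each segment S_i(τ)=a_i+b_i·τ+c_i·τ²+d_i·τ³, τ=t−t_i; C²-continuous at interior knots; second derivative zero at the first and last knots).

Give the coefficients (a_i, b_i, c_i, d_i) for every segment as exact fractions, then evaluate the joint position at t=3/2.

  seg 0: a=1 b=-41/10 c=0 d=7/30
  seg 1: a=-5 b=11/5 c=21/10 d=-7/20
S(3/2) = -349/80

Δ: Δ0=-2, Δ1=5
row 1: diag=10, rhs=42; c'=1/5, d'=21/5
back: M1=21/5
M: M0=0, M1=21/5, M2=0
seg 0: a=1, c=M0/2=0, d=(M1−M0)/(6·3)=7/30, b=Δ0−h0·(2M0+M1)/6=-41/10
seg 1: a=-5, c=M1/2=21/10, d=(M2−M1)/(6·2)=-7/20, b=Δ1−h1·(2M1+M2)/6=11/5
t_q=3/2 → seg 0, τ=3/2; S=1+-41/10·τ+0·τ²+7/30·τ³=-349/80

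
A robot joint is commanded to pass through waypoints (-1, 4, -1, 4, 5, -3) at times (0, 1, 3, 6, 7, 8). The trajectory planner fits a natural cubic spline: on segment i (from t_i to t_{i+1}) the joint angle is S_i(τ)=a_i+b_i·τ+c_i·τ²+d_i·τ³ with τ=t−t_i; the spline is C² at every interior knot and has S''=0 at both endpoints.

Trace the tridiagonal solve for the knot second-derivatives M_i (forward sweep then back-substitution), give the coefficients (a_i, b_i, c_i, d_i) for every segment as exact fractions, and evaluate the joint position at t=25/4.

  seg 0: a=-1 b=14813/2280 c=0 d=-3413/2280
  seg 1: a=4 b=2287/1140 c=-3413/760 d=2551/2280
  seg 2: a=-1 b=-577/228 c=1689/760 d=-1877/6840
  seg 3: a=4 b=7739/2280 c=-47/190 d=-979/456
  seg 4: a=5 b=-4037/1140 c=-5083/760 d=5083/2280
S(25/4) = 233451/48640

Δ: Δ0=5, Δ1=-5/2, Δ2=5/3, Δ3=1, Δ4=-8
row 1: diag=6, rhs=-45; c'=1/3, d'=-15/2
row 2: denom=10−2·1/3=28/3; d'=(25−2·-15/2)/(28/3)=30/7
row 3: denom=8−3·9/28=197/28; d'=(-4−3·30/7)/(197/28)=-472/197
row 4: denom=4−1·28/197=760/197; d'=(-54−1·-472/197)/(760/197)=-5083/380
back: M4=-5083/380
back: M3=-472/197−28/197·-5083/380=-47/95
back: M2=30/7−9/28·-47/95=1689/380
back: M1=-15/2−1/3·1689/380=-3413/380
M: M0=0, M1=-3413/380, M2=1689/380, M3=-47/95, M4=-5083/380, M5=0
seg 0: a=-1, c=M0/2=0, d=(M1−M0)/(6·1)=-3413/2280, b=Δ0−h0·(2M0+M1)/6=14813/2280
seg 1: a=4, c=M1/2=-3413/760, d=(M2−M1)/(6·2)=2551/2280, b=Δ1−h1·(2M1+M2)/6=2287/1140
seg 2: a=-1, c=M2/2=1689/760, d=(M3−M2)/(6·3)=-1877/6840, b=Δ2−h2·(2M2+M3)/6=-577/228
seg 3: a=4, c=M3/2=-47/190, d=(M4−M3)/(6·1)=-979/456, b=Δ3−h3·(2M3+M4)/6=7739/2280
seg 4: a=5, c=M4/2=-5083/760, d=(M5−M4)/(6·1)=5083/2280, b=Δ4−h4·(2M4+M5)/6=-4037/1140
t_q=25/4 → seg 3, τ=1/4; S=4+7739/2280·τ+-47/190·τ²+-979/456·τ³=233451/48640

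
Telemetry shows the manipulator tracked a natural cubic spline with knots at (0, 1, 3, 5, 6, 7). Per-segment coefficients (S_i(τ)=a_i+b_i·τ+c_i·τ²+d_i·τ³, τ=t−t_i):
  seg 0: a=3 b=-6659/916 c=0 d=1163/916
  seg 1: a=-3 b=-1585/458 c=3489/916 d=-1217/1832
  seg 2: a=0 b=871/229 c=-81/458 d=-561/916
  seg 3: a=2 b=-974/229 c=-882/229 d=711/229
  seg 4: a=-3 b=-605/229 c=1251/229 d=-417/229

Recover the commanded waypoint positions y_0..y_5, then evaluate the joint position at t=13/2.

y_0=3 y_1=-3 y_2=0 y_3=2 y_4=-3 y_5=-2
S(13/2) = -5831/1832

y_0 = S_0(0) = a_0 = 3
y_1 = S_1(0) = a_1 = -3
y_2 = S_2(0) = a_2 = 0
y_3 = S_3(0) = a_3 = 2
y_4 = S_4(0) = a_4 = -3
y_5 = S_4(1) = -2
t_q=13/2 is in segment 4 (τ=1/2); S_4(τ)=-5831/1832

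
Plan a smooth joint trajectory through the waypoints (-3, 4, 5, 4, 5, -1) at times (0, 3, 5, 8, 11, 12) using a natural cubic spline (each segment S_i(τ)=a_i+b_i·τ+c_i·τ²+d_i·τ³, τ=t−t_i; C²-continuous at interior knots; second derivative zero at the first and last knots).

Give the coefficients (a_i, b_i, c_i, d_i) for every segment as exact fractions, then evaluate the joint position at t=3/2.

  seg 0: a=-3 b=1777/636 c=0 d=-293/5724
  seg 1: a=4 b=449/318 c=-293/636 d=1/424
  seg 2: a=5 b=-64/159 c=-71/159 d=224/1431
  seg 3: a=4 b=182/159 c=51/53 d=-196/477
  seg 4: a=5 b=-664/159 c=-145/53 d=145/159
S(3/2) = 1727/1696

Δ: Δ0=7/3, Δ1=1/2, Δ2=-1/3, Δ3=1/3, Δ4=-6
row 1: diag=10, rhs=-11; c'=1/5, d'=-11/10
row 2: denom=10−2·1/5=48/5; d'=(-5−2·-11/10)/(48/5)=-7/24
row 3: denom=12−3·5/16=177/16; d'=(4−3·-7/24)/(177/16)=26/59
row 4: denom=8−3·16/59=424/59; d'=(-38−3·26/59)/(424/59)=-290/53
back: M4=-290/53
back: M3=26/59−16/59·-290/53=102/53
back: M2=-7/24−5/16·102/53=-142/159
back: M1=-11/10−1/5·-142/159=-293/318
M: M0=0, M1=-293/318, M2=-142/159, M3=102/53, M4=-290/53, M5=0
seg 0: a=-3, c=M0/2=0, d=(M1−M0)/(6·3)=-293/5724, b=Δ0−h0·(2M0+M1)/6=1777/636
seg 1: a=4, c=M1/2=-293/636, d=(M2−M1)/(6·2)=1/424, b=Δ1−h1·(2M1+M2)/6=449/318
seg 2: a=5, c=M2/2=-71/159, d=(M3−M2)/(6·3)=224/1431, b=Δ2−h2·(2M2+M3)/6=-64/159
seg 3: a=4, c=M3/2=51/53, d=(M4−M3)/(6·3)=-196/477, b=Δ3−h3·(2M3+M4)/6=182/159
seg 4: a=5, c=M4/2=-145/53, d=(M5−M4)/(6·1)=145/159, b=Δ4−h4·(2M4+M5)/6=-664/159
t_q=3/2 → seg 0, τ=3/2; S=-3+1777/636·τ+0·τ²+-293/5724·τ³=1727/1696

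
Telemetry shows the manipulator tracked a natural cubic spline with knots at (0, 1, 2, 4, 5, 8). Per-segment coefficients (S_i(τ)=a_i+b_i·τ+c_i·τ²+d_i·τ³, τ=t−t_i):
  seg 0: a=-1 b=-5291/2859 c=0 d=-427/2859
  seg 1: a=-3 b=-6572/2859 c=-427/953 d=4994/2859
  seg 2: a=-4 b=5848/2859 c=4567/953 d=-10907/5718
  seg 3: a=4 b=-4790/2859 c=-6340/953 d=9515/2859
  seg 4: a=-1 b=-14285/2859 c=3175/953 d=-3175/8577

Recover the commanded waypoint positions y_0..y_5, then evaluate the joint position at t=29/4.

y_0 = S_0(0) = a_0 = -1
y_1 = S_1(0) = a_1 = -3
y_2 = S_2(0) = a_2 = -4
y_3 = S_3(0) = a_3 = 4
y_4 = S_4(0) = a_4 = -1
y_5 = S_4(3) = 4
t_q=29/4 is in segment 4 (τ=9/4); S_4(τ)=24853/60992

y_0=-1 y_1=-3 y_2=-4 y_3=4 y_4=-1 y_5=4
S(29/4) = 24853/60992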